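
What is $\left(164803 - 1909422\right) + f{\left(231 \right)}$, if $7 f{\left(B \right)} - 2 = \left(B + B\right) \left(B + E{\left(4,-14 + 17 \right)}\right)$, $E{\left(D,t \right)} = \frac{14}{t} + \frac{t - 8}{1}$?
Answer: $- \frac{12105763}{7} \approx -1.7294 \cdot 10^{6}$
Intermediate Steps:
$E{\left(D,t \right)} = -8 + t + \frac{14}{t}$ ($E{\left(D,t \right)} = \frac{14}{t} + \left(t - 8\right) 1 = \frac{14}{t} + \left(-8 + t\right) 1 = \frac{14}{t} + \left(-8 + t\right) = -8 + t + \frac{14}{t}$)
$f{\left(B \right)} = \frac{2}{7} + \frac{2 B \left(- \frac{1}{3} + B\right)}{7}$ ($f{\left(B \right)} = \frac{2}{7} + \frac{\left(B + B\right) \left(B + \left(-8 + \left(-14 + 17\right) + \frac{14}{-14 + 17}\right)\right)}{7} = \frac{2}{7} + \frac{2 B \left(B + \left(-8 + 3 + \frac{14}{3}\right)\right)}{7} = \frac{2}{7} + \frac{2 B \left(B - \frac{1}{3}\right)}{7} = \frac{2}{7} + \frac{2 B \left(- \frac{1}{3} + B\right)}{7}$)
$\left(164803 - 1909422\right) + f{\left(231 \right)} = \left(164803 - 1909422\right) + \left(\frac{2}{7} - 22 + \frac{2 \cdot 231^{2}}{7}\right) = -1744619 + \left(\frac{2}{7} - 22 + \frac{2}{7} \cdot 53361\right) = -1744619 + \left(\frac{2}{7} - 22 + 15246\right) = -1744619 + \frac{106570}{7} = - \frac{12105763}{7}$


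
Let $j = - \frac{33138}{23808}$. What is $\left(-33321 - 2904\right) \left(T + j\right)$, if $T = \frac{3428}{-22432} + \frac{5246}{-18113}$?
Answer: $\frac{3347847203477175}{50382541184} \approx 66449.0$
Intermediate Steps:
$T = - \frac{44942409}{101577704}$ ($T = 3428 \left(- \frac{1}{22432}\right) + 5246 \left(- \frac{1}{18113}\right) = - \frac{857}{5608} - \frac{5246}{18113} = - \frac{44942409}{101577704} \approx -0.44244$)
$j = - \frac{5523}{3968}$ ($j = \left(-33138\right) \frac{1}{23808} = - \frac{5523}{3968} \approx -1.3919$)
$\left(-33321 - 2904\right) \left(T + j\right) = \left(-33321 - 2904\right) \left(- \frac{44942409}{101577704} - \frac{5523}{3968}\right) = \left(-36225\right) \left(- \frac{92418142263}{50382541184}\right) = \frac{3347847203477175}{50382541184}$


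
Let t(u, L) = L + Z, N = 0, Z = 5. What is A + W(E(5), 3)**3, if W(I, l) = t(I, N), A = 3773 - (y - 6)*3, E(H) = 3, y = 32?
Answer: 3820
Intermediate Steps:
t(u, L) = 5 + L (t(u, L) = L + 5 = 5 + L)
A = 3695 (A = 3773 - (32 - 6)*3 = 3773 - 26*3 = 3773 - 1*78 = 3773 - 78 = 3695)
W(I, l) = 5 (W(I, l) = 5 + 0 = 5)
A + W(E(5), 3)**3 = 3695 + 5**3 = 3695 + 125 = 3820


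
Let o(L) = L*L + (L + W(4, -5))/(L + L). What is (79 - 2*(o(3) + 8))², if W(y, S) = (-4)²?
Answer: 13456/9 ≈ 1495.1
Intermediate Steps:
W(y, S) = 16
o(L) = L² + (16 + L)/(2*L) (o(L) = L*L + (L + 16)/(L + L) = L² + (16 + L)/((2*L)) = L² + (16 + L)*(1/(2*L)) = L² + (16 + L)/(2*L))
(79 - 2*(o(3) + 8))² = (79 - 2*((8 + 3³ + (½)*3)/3 + 8))² = (79 - 2*((8 + 27 + 3/2)/3 + 8))² = (79 - 2*((⅓)*(73/2) + 8))² = (79 - 2*(73/6 + 8))² = (79 - 2*121/6)² = (79 - 121/3)² = (116/3)² = 13456/9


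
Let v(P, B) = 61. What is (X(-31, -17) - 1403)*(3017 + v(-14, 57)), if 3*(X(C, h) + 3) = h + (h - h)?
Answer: -4345110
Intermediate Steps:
X(C, h) = -3 + h/3 (X(C, h) = -3 + (h + (h - h))/3 = -3 + (h + 0)/3 = -3 + h/3)
(X(-31, -17) - 1403)*(3017 + v(-14, 57)) = ((-3 + (⅓)*(-17)) - 1403)*(3017 + 61) = ((-3 - 17/3) - 1403)*3078 = (-26/3 - 1403)*3078 = -4235/3*3078 = -4345110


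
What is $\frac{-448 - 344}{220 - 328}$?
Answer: $\frac{22}{3} \approx 7.3333$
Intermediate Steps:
$\frac{-448 - 344}{220 - 328} = - \frac{792}{-108} = \left(-792\right) \left(- \frac{1}{108}\right) = \frac{22}{3}$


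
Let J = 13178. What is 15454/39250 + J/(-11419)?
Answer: -170383637/224097875 ≈ -0.76031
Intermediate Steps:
15454/39250 + J/(-11419) = 15454/39250 + 13178/(-11419) = 15454*(1/39250) + 13178*(-1/11419) = 7727/19625 - 13178/11419 = -170383637/224097875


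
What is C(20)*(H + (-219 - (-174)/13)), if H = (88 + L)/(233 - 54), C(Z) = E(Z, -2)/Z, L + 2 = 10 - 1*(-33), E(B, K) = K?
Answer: 47679/2327 ≈ 20.489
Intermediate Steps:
L = 41 (L = -2 + (10 - 1*(-33)) = -2 + (10 + 33) = -2 + 43 = 41)
C(Z) = -2/Z
H = 129/179 (H = (88 + 41)/(233 - 54) = 129/179 ≈ 0.72067)
C(20)*(H + (-219 - (-174)/13)) = (-2/20)*(129/179 + (-219 - (-174)/13)) = (-2*1/20)*(129/179 + (-219 - (-174)/13)) = -(129/179 + (-219 - 1*(-174/13)))/10 = -(129/179 + (-219 + 174/13))/10 = -(129/179 - 2673/13)/10 = -1/10*(-476790/2327) = 47679/2327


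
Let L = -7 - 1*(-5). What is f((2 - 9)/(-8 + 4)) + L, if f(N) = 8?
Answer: 6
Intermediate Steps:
L = -2 (L = -7 + 5 = -2)
f((2 - 9)/(-8 + 4)) + L = 8 - 2 = 6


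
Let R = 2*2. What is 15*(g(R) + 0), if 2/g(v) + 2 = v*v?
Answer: 15/7 ≈ 2.1429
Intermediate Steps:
R = 4
g(v) = 2/(-2 + v²) (g(v) = 2/(-2 + v*v) = 2/(-2 + v²))
15*(g(R) + 0) = 15*(2/(-2 + 4²) + 0) = 15*(2/(-2 + 16) + 0) = 15*(2/14 + 0) = 15*(2*(1/14) + 0) = 15*(⅐ + 0) = 15*(⅐) = 15/7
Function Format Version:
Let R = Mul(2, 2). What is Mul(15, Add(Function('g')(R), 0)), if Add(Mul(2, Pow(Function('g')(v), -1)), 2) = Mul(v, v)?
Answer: Rational(15, 7) ≈ 2.1429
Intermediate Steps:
R = 4
Function('g')(v) = Mul(2, Pow(Add(-2, Pow(v, 2)), -1)) (Function('g')(v) = Mul(2, Pow(Add(-2, Mul(v, v)), -1)) = Mul(2, Pow(Add(-2, Pow(v, 2)), -1)))
Mul(15, Add(Function('g')(R), 0)) = Mul(15, Add(Mul(2, Pow(Add(-2, Pow(4, 2)), -1)), 0)) = Mul(15, Add(Mul(2, Pow(Add(-2, 16), -1)), 0)) = Mul(15, Add(Mul(2, Pow(14, -1)), 0)) = Mul(15, Add(Mul(2, Rational(1, 14)), 0)) = Mul(15, Add(Rational(1, 7), 0)) = Mul(15, Rational(1, 7)) = Rational(15, 7)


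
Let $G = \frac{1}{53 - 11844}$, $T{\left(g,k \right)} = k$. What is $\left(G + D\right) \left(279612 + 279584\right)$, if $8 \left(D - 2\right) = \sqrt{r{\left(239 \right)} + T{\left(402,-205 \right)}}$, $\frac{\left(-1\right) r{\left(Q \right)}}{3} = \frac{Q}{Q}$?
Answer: $\frac{13186400876}{11791} + 279598 i \sqrt{13} \approx 1.1183 \cdot 10^{6} + 1.0081 \cdot 10^{6} i$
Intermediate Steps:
$r{\left(Q \right)} = -3$ ($r{\left(Q \right)} = - 3 \frac{Q}{Q} = \left(-3\right) 1 = -3$)
$D = 2 + \frac{i \sqrt{13}}{2}$ ($D = 2 + \frac{\sqrt{-3 - 205}}{8} = 2 + \frac{\sqrt{-208}}{8} = 2 + \frac{4 i \sqrt{13}}{8} = 2 + \frac{i \sqrt{13}}{2} \approx 2.0 + 1.8028 i$)
$G = - \frac{1}{11791}$ ($G = \frac{1}{53 - 11844} = \frac{1}{-11791} = - \frac{1}{11791} \approx -8.481 \cdot 10^{-5}$)
$\left(G + D\right) \left(279612 + 279584\right) = \left(- \frac{1}{11791} + \left(2 + \frac{i \sqrt{13}}{2}\right)\right) \left(279612 + 279584\right) = \left(\frac{23581}{11791} + \frac{i \sqrt{13}}{2}\right) 559196 = \frac{13186400876}{11791} + 279598 i \sqrt{13}$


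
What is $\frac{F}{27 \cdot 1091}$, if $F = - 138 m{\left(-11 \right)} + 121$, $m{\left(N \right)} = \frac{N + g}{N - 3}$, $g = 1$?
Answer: $\frac{157}{206199} \approx 0.0007614$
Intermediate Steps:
$m{\left(N \right)} = \frac{1 + N}{-3 + N}$ ($m{\left(N \right)} = \frac{N + 1}{N - 3} = \frac{1 + N}{-3 + N}$)
$F = \frac{157}{7}$ ($F = - 138 \frac{1 - 11}{-3 - 11} + 121 = - 138 \frac{1}{-14} \left(-10\right) + 121 = - 138 \left(\left(- \frac{1}{14}\right) \left(-10\right)\right) + 121 = \left(-138\right) \frac{5}{7} + 121 = - \frac{690}{7} + 121 = \frac{157}{7} \approx 22.429$)
$\frac{F}{27 \cdot 1091} = \frac{157}{7 \cdot 27 \cdot 1091} = \frac{157}{7 \cdot 29457} = \frac{157}{7} \cdot \frac{1}{29457} = \frac{157}{206199}$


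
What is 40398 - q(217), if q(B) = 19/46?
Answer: 1858289/46 ≈ 40398.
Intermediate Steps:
q(B) = 19/46 (q(B) = 19*(1/46) = 19/46)
40398 - q(217) = 40398 - 1*19/46 = 40398 - 19/46 = 1858289/46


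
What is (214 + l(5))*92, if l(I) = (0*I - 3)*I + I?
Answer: 18768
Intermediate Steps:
l(I) = -2*I (l(I) = (0 - 3)*I + I = -3*I + I = -2*I)
(214 + l(5))*92 = (214 - 2*5)*92 = (214 - 10)*92 = 204*92 = 18768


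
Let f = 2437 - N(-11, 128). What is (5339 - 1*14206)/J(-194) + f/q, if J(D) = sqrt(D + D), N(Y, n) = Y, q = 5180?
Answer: 612/1295 + 8867*I*sqrt(97)/194 ≈ 0.47259 + 450.15*I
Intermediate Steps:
f = 2448 (f = 2437 - 1*(-11) = 2437 + 11 = 2448)
J(D) = sqrt(2)*sqrt(D) (J(D) = sqrt(2*D) = sqrt(2)*sqrt(D))
(5339 - 1*14206)/J(-194) + f/q = (5339 - 1*14206)/((sqrt(2)*sqrt(-194))) + 2448/5180 = (5339 - 14206)/((sqrt(2)*(I*sqrt(194)))) + 2448*(1/5180) = -8867*(-I*sqrt(97)/194) + 612/1295 = -(-8867)*I*sqrt(97)/194 + 612/1295 = 8867*I*sqrt(97)/194 + 612/1295 = 612/1295 + 8867*I*sqrt(97)/194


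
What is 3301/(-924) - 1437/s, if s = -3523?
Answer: -10301635/3255252 ≈ -3.1646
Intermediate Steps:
3301/(-924) - 1437/s = 3301/(-924) - 1437/(-3523) = 3301*(-1/924) - 1437*(-1/3523) = -3301/924 + 1437/3523 = -10301635/3255252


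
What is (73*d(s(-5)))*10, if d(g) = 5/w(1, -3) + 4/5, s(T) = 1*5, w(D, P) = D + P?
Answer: -1241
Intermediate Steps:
s(T) = 5
d(g) = -17/10 (d(g) = 5/(1 - 3) + 4/5 = 5/(-2) + 4*(1/5) = 5*(-1/2) + 4/5 = -5/2 + 4/5 = -17/10)
(73*d(s(-5)))*10 = (73*(-17/10))*10 = -1241/10*10 = -1241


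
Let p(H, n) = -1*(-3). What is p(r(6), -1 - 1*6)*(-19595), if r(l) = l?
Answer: -58785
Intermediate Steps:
p(H, n) = 3
p(r(6), -1 - 1*6)*(-19595) = 3*(-19595) = -58785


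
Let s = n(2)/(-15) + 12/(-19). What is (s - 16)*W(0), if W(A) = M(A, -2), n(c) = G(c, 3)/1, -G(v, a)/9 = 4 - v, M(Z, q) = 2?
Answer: -2932/95 ≈ -30.863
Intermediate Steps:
G(v, a) = -36 + 9*v (G(v, a) = -9*(4 - v) = -36 + 9*v)
n(c) = -36 + 9*c (n(c) = (-36 + 9*c)/1 = (-36 + 9*c)*1 = -36 + 9*c)
s = 54/95 (s = (-36 + 9*2)/(-15) + 12/(-19) = (-36 + 18)*(-1/15) + 12*(-1/19) = -18*(-1/15) - 12/19 = 6/5 - 12/19 = 54/95 ≈ 0.56842)
W(A) = 2
(s - 16)*W(0) = (54/95 - 16)*2 = -1466/95*2 = -2932/95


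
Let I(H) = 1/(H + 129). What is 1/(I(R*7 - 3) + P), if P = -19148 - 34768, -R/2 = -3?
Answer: -168/9057887 ≈ -1.8547e-5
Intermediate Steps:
R = 6 (R = -2*(-3) = 6)
I(H) = 1/(129 + H)
P = -53916
1/(I(R*7 - 3) + P) = 1/(1/(129 + (6*7 - 3)) - 53916) = 1/(1/(129 + (42 - 3)) - 53916) = 1/(1/(129 + 39) - 53916) = 1/(1/168 - 53916) = 1/(-9057887/168) = -168/9057887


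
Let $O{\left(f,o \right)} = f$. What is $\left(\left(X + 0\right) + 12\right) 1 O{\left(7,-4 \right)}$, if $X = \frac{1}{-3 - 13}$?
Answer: $\frac{1337}{16} \approx 83.563$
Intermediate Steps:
$X = - \frac{1}{16}$ ($X = \frac{1}{-16} = - \frac{1}{16} \approx -0.0625$)
$\left(\left(X + 0\right) + 12\right) 1 O{\left(7,-4 \right)} = \left(\left(- \frac{1}{16} + 0\right) + 12\right) 1 \cdot 7 = \left(- \frac{1}{16} + 12\right) 1 \cdot 7 = \frac{191}{16} \cdot 1 \cdot 7 = \frac{191}{16} \cdot 7 = \frac{1337}{16}$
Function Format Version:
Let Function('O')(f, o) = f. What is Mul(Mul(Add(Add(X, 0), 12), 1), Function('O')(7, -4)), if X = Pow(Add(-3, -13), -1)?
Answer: Rational(1337, 16) ≈ 83.563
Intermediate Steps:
X = Rational(-1, 16) (X = Pow(-16, -1) = Rational(-1, 16) ≈ -0.062500)
Mul(Mul(Add(Add(X, 0), 12), 1), Function('O')(7, -4)) = Mul(Mul(Add(Add(Rational(-1, 16), 0), 12), 1), 7) = Mul(Mul(Add(Rational(-1, 16), 12), 1), 7) = Mul(Mul(Rational(191, 16), 1), 7) = Mul(Rational(191, 16), 7) = Rational(1337, 16)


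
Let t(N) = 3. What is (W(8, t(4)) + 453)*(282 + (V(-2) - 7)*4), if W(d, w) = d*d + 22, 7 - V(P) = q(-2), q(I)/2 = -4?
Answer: 169246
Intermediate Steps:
q(I) = -8 (q(I) = 2*(-4) = -8)
V(P) = 15 (V(P) = 7 - 1*(-8) = 7 + 8 = 15)
W(d, w) = 22 + d² (W(d, w) = d² + 22 = 22 + d²)
(W(8, t(4)) + 453)*(282 + (V(-2) - 7)*4) = ((22 + 8²) + 453)*(282 + (15 - 7)*4) = ((22 + 64) + 453)*(282 + 8*4) = (86 + 453)*(282 + 32) = 539*314 = 169246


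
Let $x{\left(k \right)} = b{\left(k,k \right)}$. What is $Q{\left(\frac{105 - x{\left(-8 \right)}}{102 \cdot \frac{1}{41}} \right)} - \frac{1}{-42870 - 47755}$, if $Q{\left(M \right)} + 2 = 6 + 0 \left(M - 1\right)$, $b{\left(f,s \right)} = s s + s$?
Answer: $\frac{362501}{90625} \approx 4.0$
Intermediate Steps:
$b{\left(f,s \right)} = s + s^{2}$ ($b{\left(f,s \right)} = s^{2} + s = s + s^{2}$)
$x{\left(k \right)} = k \left(1 + k\right)$
$Q{\left(M \right)} = 4$ ($Q{\left(M \right)} = -2 + \left(6 + 0 \left(M - 1\right)\right) = -2 + \left(6 + 0 \left(-1 + M\right)\right) = -2 + \left(6 + 0\right) = -2 + 6 = 4$)
$Q{\left(\frac{105 - x{\left(-8 \right)}}{102 \cdot \frac{1}{41}} \right)} - \frac{1}{-42870 - 47755} = 4 - \frac{1}{-42870 - 47755} = 4 - \frac{1}{-90625} = 4 - - \frac{1}{90625} = 4 + \frac{1}{90625} = \frac{362501}{90625}$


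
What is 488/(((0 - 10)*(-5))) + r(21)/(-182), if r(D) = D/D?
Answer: 44383/4550 ≈ 9.7545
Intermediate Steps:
r(D) = 1
488/(((0 - 10)*(-5))) + r(21)/(-182) = 488/(((0 - 10)*(-5))) + 1/(-182) = 488/((-10*(-5))) + 1*(-1/182) = 488/50 - 1/182 = 488*(1/50) - 1/182 = 244/25 - 1/182 = 44383/4550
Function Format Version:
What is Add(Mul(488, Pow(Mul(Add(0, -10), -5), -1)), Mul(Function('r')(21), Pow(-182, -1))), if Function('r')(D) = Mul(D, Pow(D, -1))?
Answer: Rational(44383, 4550) ≈ 9.7545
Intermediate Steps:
Function('r')(D) = 1
Add(Mul(488, Pow(Mul(Add(0, -10), -5), -1)), Mul(Function('r')(21), Pow(-182, -1))) = Add(Mul(488, Pow(Mul(Add(0, -10), -5), -1)), Mul(1, Pow(-182, -1))) = Add(Mul(488, Pow(Mul(-10, -5), -1)), Mul(1, Rational(-1, 182))) = Add(Mul(488, Pow(50, -1)), Rational(-1, 182)) = Add(Mul(488, Rational(1, 50)), Rational(-1, 182)) = Add(Rational(244, 25), Rational(-1, 182)) = Rational(44383, 4550)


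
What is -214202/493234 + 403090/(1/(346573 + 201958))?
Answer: 54528833995840329/246617 ≈ 2.2111e+11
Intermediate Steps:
-214202/493234 + 403090/(1/(346573 + 201958)) = -214202*1/493234 + 403090/(1/548531) = -107101/246617 + 403090/(1/548531) = -107101/246617 + 403090*548531 = -107101/246617 + 221107360790 = 54528833995840329/246617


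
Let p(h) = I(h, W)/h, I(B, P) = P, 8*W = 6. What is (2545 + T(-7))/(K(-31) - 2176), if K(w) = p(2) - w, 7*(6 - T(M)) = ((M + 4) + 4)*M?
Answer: -20416/17157 ≈ -1.1900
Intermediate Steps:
W = 3/4 (W = (1/8)*6 = 3/4 ≈ 0.75000)
T(M) = 6 - M*(8 + M)/7 (T(M) = 6 - ((M + 4) + 4)*M/7 = 6 - ((4 + M) + 4)*M/7 = 6 - (8 + M)*M/7 = 6 - M*(8 + M)/7)
p(h) = 3/(4*h)
K(w) = 3/8 - w (K(w) = (3/4)/2 - w = (3/4)*(1/2) - w = 3/8 - w)
(2545 + T(-7))/(K(-31) - 2176) = (2545 + (6 - 8/7*(-7) - 1/7*(-7)**2))/((3/8 - 1*(-31)) - 2176) = (2545 + (6 + 8 - 1/7*49))/((3/8 + 31) - 2176) = (2545 + (6 + 8 - 7))/(251/8 - 2176) = (2545 + 7)/(-17157/8) = 2552*(-8/17157) = -20416/17157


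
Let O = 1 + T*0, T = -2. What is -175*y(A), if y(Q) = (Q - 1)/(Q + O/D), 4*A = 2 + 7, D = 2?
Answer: -875/11 ≈ -79.545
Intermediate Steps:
A = 9/4 (A = (2 + 7)/4 = (¼)*9 = 9/4 ≈ 2.2500)
O = 1 (O = 1 - 2*0 = 1 + 0 = 1)
y(Q) = (-1 + Q)/(½ + Q) (y(Q) = (Q - 1)/(Q + 1/2) = (-1 + Q)/(Q + 1*(½)) = (-1 + Q)/(Q + ½) = (-1 + Q)/(½ + Q))
-175*y(A) = -350*(-1 + 9/4)/(1 + 2*(9/4)) = -350*5/((1 + 9/2)*4) = -350*5/(11/2*4) = -350*2*5/(11*4) = -175*5/11 = -875/11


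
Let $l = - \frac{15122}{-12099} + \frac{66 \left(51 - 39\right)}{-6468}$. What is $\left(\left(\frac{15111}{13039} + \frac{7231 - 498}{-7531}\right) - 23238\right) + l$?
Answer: $- \frac{79573103130875996}{3424471595727} \approx -23237.0$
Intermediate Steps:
$l = \frac{668384}{592851}$ ($l = \left(-15122\right) \left(- \frac{1}{12099}\right) + 66 \cdot 12 \left(- \frac{1}{6468}\right) = \frac{15122}{12099} + 792 \left(- \frac{1}{6468}\right) = \frac{15122}{12099} - \frac{6}{49} = \frac{668384}{592851} \approx 1.1274$)
$\left(\left(\frac{15111}{13039} + \frac{7231 - 498}{-7531}\right) - 23238\right) + l = \left(\left(\frac{15111}{13039} + \frac{7231 - 498}{-7531}\right) - 23238\right) + \frac{668384}{592851} = \left(\left(15111 \cdot \frac{1}{13039} + \left(7231 - 498\right) \left(- \frac{1}{7531}\right)\right) - 23238\right) + \frac{668384}{592851} = \left(\left(\frac{15111}{13039} + 6733 \left(- \frac{1}{7531}\right)\right) - 23238\right) + \frac{668384}{592851} = \left(\left(\frac{15111}{13039} - \frac{6733}{7531}\right) - 23238\right) + \frac{668384}{592851} = \left(\frac{1529962}{5776277} - 23238\right) + \frac{668384}{592851} = - \frac{134227594964}{5776277} + \frac{668384}{592851} = - \frac{79573103130875996}{3424471595727}$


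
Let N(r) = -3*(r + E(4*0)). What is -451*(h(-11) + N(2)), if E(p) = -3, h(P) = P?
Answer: 3608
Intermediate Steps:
N(r) = 9 - 3*r (N(r) = -3*(r - 3) = -3*(-3 + r) = 9 - 3*r)
-451*(h(-11) + N(2)) = -451*(-11 + (9 - 3*2)) = -451*(-11 + (9 - 6)) = -451*(-11 + 3) = -451*(-8) = 3608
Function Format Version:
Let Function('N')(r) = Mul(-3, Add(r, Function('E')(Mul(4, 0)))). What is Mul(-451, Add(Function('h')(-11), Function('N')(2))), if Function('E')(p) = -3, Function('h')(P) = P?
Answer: 3608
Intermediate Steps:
Function('N')(r) = Add(9, Mul(-3, r)) (Function('N')(r) = Mul(-3, Add(r, -3)) = Mul(-3, Add(-3, r)) = Add(9, Mul(-3, r)))
Mul(-451, Add(Function('h')(-11), Function('N')(2))) = Mul(-451, Add(-11, Add(9, Mul(-3, 2)))) = Mul(-451, Add(-11, Add(9, -6))) = Mul(-451, Add(-11, 3)) = Mul(-451, -8) = 3608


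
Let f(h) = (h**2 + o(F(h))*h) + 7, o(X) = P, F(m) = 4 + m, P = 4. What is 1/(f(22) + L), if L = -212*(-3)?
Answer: 1/1215 ≈ 0.00082305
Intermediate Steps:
o(X) = 4
L = 636
f(h) = 7 + h**2 + 4*h (f(h) = (h**2 + 4*h) + 7 = 7 + h**2 + 4*h)
1/(f(22) + L) = 1/((7 + 22**2 + 4*22) + 636) = 1/((7 + 484 + 88) + 636) = 1/(579 + 636) = 1/1215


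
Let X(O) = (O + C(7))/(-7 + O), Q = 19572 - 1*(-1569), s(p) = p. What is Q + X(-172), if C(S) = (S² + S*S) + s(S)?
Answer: 3784306/179 ≈ 21141.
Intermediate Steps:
C(S) = S + 2*S² (C(S) = (S² + S*S) + S = (S² + S²) + S = 2*S² + S = S + 2*S²)
Q = 21141 (Q = 19572 + 1569 = 21141)
X(O) = (105 + O)/(-7 + O) (X(O) = (O + 7*(1 + 2*7))/(-7 + O) = (O + 7*(1 + 14))/(-7 + O) = (O + 7*15)/(-7 + O) = (O + 105)/(-7 + O) = (105 + O)/(-7 + O))
Q + X(-172) = 21141 + (105 - 172)/(-7 - 172) = 21141 - 67/(-179) = 21141 - 1/179*(-67) = 21141 + 67/179 = 3784306/179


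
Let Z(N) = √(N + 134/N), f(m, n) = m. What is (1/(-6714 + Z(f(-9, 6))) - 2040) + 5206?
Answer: 1284447339488/405700379 - 3*I*√215/405700379 ≈ 3166.0 - 1.0843e-7*I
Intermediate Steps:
(1/(-6714 + Z(f(-9, 6))) - 2040) + 5206 = (1/(-6714 + √(-9 + 134/(-9))) - 2040) + 5206 = (1/(-6714 + √(-9 + 134*(-⅑))) - 2040) + 5206 = (1/(-6714 + √(-9 - 134/9)) - 2040) + 5206 = (1/(-6714 + √(-215/9)) - 2040) + 5206 = (1/(-6714 + I*√215/3) - 2040) + 5206 = (-2040 + 1/(-6714 + I*√215/3)) + 5206 = 3166 + 1/(-6714 + I*√215/3)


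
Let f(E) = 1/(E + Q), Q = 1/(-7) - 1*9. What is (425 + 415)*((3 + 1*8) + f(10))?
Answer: 10220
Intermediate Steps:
Q = -64/7 (Q = -⅐ - 9 = -64/7 ≈ -9.1429)
f(E) = 1/(-64/7 + E) (f(E) = 1/(E - 64/7) = 1/(-64/7 + E))
(425 + 415)*((3 + 1*8) + f(10)) = (425 + 415)*((3 + 1*8) + 7/(-64 + 7*10)) = 840*((3 + 8) + 7/(-64 + 70)) = 840*(11 + 7/6) = 840*(73/6) = 10220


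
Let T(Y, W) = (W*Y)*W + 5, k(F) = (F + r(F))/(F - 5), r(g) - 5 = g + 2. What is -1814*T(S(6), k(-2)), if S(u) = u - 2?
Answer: -509734/49 ≈ -10403.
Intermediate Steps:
r(g) = 7 + g (r(g) = 5 + (g + 2) = 5 + (2 + g) = 7 + g)
k(F) = (7 + 2*F)/(-5 + F) (k(F) = (F + (7 + F))/(F - 5) = (7 + 2*F)/(-5 + F))
S(u) = -2 + u
T(Y, W) = 5 + Y*W² (T(Y, W) = Y*W² + 5 = 5 + Y*W²)
-1814*T(S(6), k(-2)) = -1814*(5 + (-2 + 6)*((7 + 2*(-2))/(-5 - 2))²) = -1814*(5 + 4*((7 - 4)/(-7))²) = -1814*(5 + 4*(-⅐*3)²) = -1814*(5 + 4*(-3/7)²) = -1814*(5 + 4*(9/49)) = -1814*(5 + 36/49) = -1814*281/49 = -509734/49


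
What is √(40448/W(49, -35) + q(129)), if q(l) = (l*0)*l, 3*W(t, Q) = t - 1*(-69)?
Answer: 16*√13983/59 ≈ 32.068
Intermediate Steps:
W(t, Q) = 23 + t/3 (W(t, Q) = (t - 1*(-69))/3 = (t + 69)/3 = (69 + t)/3 = 23 + t/3)
q(l) = 0 (q(l) = 0*l = 0)
√(40448/W(49, -35) + q(129)) = √(40448/(23 + (⅓)*49) + 0) = √(40448/(23 + 49/3) + 0) = √(40448/(118/3) + 0) = √(40448*(3/118) + 0) = √(60672/59 + 0) = √(60672/59) = 16*√13983/59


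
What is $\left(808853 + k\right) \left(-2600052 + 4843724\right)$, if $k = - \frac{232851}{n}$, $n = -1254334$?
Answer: $\frac{1138183452250378508}{627167} \approx 1.8148 \cdot 10^{12}$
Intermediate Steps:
$k = \frac{232851}{1254334}$ ($k = - \frac{232851}{-1254334} = \left(-232851\right) \left(- \frac{1}{1254334}\right) = \frac{232851}{1254334} \approx 0.18564$)
$\left(808853 + k\right) \left(-2600052 + 4843724\right) = \left(808853 + \frac{232851}{1254334}\right) \left(-2600052 + 4843724\right) = \frac{1014572051753}{1254334} \cdot 2243672 = \frac{1138183452250378508}{627167}$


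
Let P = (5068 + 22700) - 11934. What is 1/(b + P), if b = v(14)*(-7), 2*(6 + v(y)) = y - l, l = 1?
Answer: 2/31661 ≈ 6.3169e-5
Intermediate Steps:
v(y) = -13/2 + y/2 (v(y) = -6 + (y - 1*1)/2 = -6 + (y - 1)/2 = -6 + (-1 + y)/2 = -6 + (-1/2 + y/2) = -13/2 + y/2)
b = -7/2 (b = (-13/2 + (1/2)*14)*(-7) = (-13/2 + 7)*(-7) = (1/2)*(-7) = -7/2 ≈ -3.5000)
P = 15834 (P = 27768 - 11934 = 15834)
1/(b + P) = 1/(-7/2 + 15834) = 1/(31661/2) = 2/31661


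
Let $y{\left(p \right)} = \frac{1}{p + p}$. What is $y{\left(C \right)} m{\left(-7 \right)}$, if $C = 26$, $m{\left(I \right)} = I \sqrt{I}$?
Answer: $- \frac{7 i \sqrt{7}}{52} \approx - 0.35616 i$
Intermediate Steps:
$m{\left(I \right)} = I^{\frac{3}{2}}$
$y{\left(p \right)} = \frac{1}{2 p}$
$y{\left(C \right)} m{\left(-7 \right)} = \frac{1}{2 \cdot 26} \left(-7\right)^{\frac{3}{2}} = \frac{1}{2} \cdot \frac{1}{26} \left(- 7 i \sqrt{7}\right) = \frac{\left(-7\right) i \sqrt{7}}{52} = - \frac{7 i \sqrt{7}}{52}$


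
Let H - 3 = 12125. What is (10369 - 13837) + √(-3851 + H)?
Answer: -3468 + √8277 ≈ -3377.0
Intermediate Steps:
H = 12128 (H = 3 + 12125 = 12128)
(10369 - 13837) + √(-3851 + H) = (10369 - 13837) + √(-3851 + 12128) = -3468 + √8277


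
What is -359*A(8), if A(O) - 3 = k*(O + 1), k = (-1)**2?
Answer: -4308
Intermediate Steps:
k = 1
A(O) = 4 + O (A(O) = 3 + 1*(O + 1) = 3 + 1*(1 + O) = 3 + (1 + O) = 4 + O)
-359*A(8) = -359*(4 + 8) = -359*12 = -4308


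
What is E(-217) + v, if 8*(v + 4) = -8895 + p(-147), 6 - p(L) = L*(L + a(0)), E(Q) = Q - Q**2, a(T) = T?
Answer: -204489/4 ≈ -51122.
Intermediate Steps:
p(L) = 6 - L**2 (p(L) = 6 - L*(L + 0) = 6 - L*L = 6 - L**2)
v = -15265/4 (v = -4 + (-8895 + (6 - 1*(-147)**2))/8 = -4 + (-8895 + (6 - 1*21609))/8 = -4 + (-8895 + (6 - 21609))/8 = -4 + (-8895 - 21603)/8 = -4 + (1/8)*(-30498) = -4 - 15249/4 = -15265/4 ≈ -3816.3)
E(-217) + v = -217*(1 - 1*(-217)) - 15265/4 = -217*(1 + 217) - 15265/4 = -217*218 - 15265/4 = -47306 - 15265/4 = -204489/4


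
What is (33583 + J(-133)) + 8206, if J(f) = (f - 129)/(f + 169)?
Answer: 752071/18 ≈ 41782.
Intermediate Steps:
J(f) = (-129 + f)/(169 + f)
(33583 + J(-133)) + 8206 = (33583 + (-129 - 133)/(169 - 133)) + 8206 = (33583 - 262/36) + 8206 = (33583 + (1/36)*(-262)) + 8206 = (33583 - 131/18) + 8206 = 604363/18 + 8206 = 752071/18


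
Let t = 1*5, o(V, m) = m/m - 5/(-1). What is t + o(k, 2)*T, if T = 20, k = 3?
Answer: 125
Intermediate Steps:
o(V, m) = 6 (o(V, m) = 1 - 5*(-1) = 1 + 5 = 6)
t = 5
t + o(k, 2)*T = 5 + 6*20 = 5 + 120 = 125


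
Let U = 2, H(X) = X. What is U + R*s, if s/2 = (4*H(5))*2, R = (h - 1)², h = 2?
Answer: 82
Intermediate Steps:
R = 1 (R = (2 - 1)² = 1² = 1)
s = 80 (s = 2*((4*5)*2) = 2*(20*2) = 2*40 = 80)
U + R*s = 2 + 1*80 = 2 + 80 = 82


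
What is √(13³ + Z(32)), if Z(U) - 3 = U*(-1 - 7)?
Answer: 18*√6 ≈ 44.091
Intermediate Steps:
Z(U) = 3 - 8*U (Z(U) = 3 + U*(-1 - 7) = 3 + U*(-8) = 3 - 8*U)
√(13³ + Z(32)) = √(13³ + (3 - 8*32)) = √(2197 + (3 - 256)) = √(2197 - 253) = √1944 = 18*√6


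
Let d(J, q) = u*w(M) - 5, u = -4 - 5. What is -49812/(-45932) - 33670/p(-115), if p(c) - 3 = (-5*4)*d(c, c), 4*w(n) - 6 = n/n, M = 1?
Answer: -190713628/2399947 ≈ -79.466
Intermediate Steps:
u = -9
w(n) = 7/4 (w(n) = 3/2 + (n/n)/4 = 3/2 + (1/4)*1 = 3/2 + 1/4 = 7/4)
d(J, q) = -83/4 (d(J, q) = -9*7/4 - 5 = -63/4 - 5 = -83/4)
p(c) = 418 (p(c) = 3 - 5*4*(-83/4) = 3 - 20*(-83/4) = 3 + 415 = 418)
-49812/(-45932) - 33670/p(-115) = -49812/(-45932) - 33670/418 = -49812*(-1/45932) - 33670*1/418 = 12453/11483 - 16835/209 = -190713628/2399947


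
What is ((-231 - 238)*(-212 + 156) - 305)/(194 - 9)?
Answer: 25959/185 ≈ 140.32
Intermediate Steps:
((-231 - 238)*(-212 + 156) - 305)/(194 - 9) = (-469*(-56) - 305)/185 = (26264 - 305)*(1/185) = 25959*(1/185) = 25959/185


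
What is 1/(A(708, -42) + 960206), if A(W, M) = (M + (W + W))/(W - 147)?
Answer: 187/179558980 ≈ 1.0414e-6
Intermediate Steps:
A(W, M) = (M + 2*W)/(-147 + W)
1/(A(708, -42) + 960206) = 1/((-42 + 2*708)/(-147 + 708) + 960206) = 1/((-42 + 1416)/561 + 960206) = 1/((1/561)*1374 + 960206) = 1/(458/187 + 960206) = 1/(179558980/187) = 187/179558980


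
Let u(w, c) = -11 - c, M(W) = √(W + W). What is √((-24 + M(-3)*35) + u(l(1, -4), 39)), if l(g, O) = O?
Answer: √(-74 + 35*I*√6) ≈ 4.4301 + 9.6761*I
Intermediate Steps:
M(W) = √2*√W (M(W) = √(2*W) = √2*√W)
√((-24 + M(-3)*35) + u(l(1, -4), 39)) = √((-24 + (√2*√(-3))*35) + (-11 - 1*39)) = √((-24 + (√2*(I*√3))*35) + (-11 - 39)) = √((-24 + (I*√6)*35) - 50) = √((-24 + 35*I*√6) - 50) = √(-74 + 35*I*√6)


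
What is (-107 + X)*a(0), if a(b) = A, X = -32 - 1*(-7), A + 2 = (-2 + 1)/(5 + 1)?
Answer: 286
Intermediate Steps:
A = -13/6 (A = -2 + (-2 + 1)/(5 + 1) = -2 - 1/6 = -2 - 1*⅙ = -2 - ⅙ = -13/6 ≈ -2.1667)
X = -25 (X = -32 + 7 = -25)
a(b) = -13/6
(-107 + X)*a(0) = (-107 - 25)*(-13/6) = -132*(-13/6) = 286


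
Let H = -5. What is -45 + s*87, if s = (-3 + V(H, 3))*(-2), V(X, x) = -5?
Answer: 1347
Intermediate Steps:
s = 16 (s = (-3 - 5)*(-2) = -8*(-2) = 16)
-45 + s*87 = -45 + 16*87 = -45 + 1392 = 1347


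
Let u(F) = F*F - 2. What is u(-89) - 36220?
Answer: -28301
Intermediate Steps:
u(F) = -2 + F² (u(F) = F² - 2 = -2 + F²)
u(-89) - 36220 = (-2 + (-89)²) - 36220 = (-2 + 7921) - 36220 = 7919 - 36220 = -28301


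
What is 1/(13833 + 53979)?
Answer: 1/67812 ≈ 1.4747e-5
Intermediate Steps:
1/(13833 + 53979) = 1/67812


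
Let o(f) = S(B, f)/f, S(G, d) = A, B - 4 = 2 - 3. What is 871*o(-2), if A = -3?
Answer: 2613/2 ≈ 1306.5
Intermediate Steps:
B = 3 (B = 4 + (2 - 3) = 4 - 1 = 3)
S(G, d) = -3
o(f) = -3/f
871*o(-2) = 871*(-3/(-2)) = 871*(-3*(-1/2)) = 871*(3/2) = 2613/2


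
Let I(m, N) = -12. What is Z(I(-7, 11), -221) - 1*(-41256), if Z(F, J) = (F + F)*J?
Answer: 46560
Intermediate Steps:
Z(F, J) = 2*F*J (Z(F, J) = (2*F)*J = 2*F*J)
Z(I(-7, 11), -221) - 1*(-41256) = 2*(-12)*(-221) - 1*(-41256) = 5304 + 41256 = 46560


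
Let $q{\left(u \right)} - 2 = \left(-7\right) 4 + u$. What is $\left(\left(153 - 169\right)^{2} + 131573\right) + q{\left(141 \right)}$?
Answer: $131944$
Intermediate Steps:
$q{\left(u \right)} = -26 + u$ ($q{\left(u \right)} = 2 + \left(\left(-7\right) 4 + u\right) = 2 + \left(-28 + u\right) = -26 + u$)
$\left(\left(153 - 169\right)^{2} + 131573\right) + q{\left(141 \right)} = \left(\left(153 - 169\right)^{2} + 131573\right) + \left(-26 + 141\right) = \left(\left(-16\right)^{2} + 131573\right) + 115 = \left(256 + 131573\right) + 115 = 131829 + 115 = 131944$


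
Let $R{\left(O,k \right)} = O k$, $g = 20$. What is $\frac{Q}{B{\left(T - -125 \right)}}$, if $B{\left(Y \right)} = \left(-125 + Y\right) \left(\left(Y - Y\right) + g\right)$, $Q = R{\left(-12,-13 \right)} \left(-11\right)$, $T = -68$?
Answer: $\frac{429}{340} \approx 1.2618$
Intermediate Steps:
$Q = -1716$ ($Q = \left(-12\right) \left(-13\right) \left(-11\right) = 156 \left(-11\right) = -1716$)
$B{\left(Y \right)} = -2500 + 20 Y$ ($B{\left(Y \right)} = \left(-125 + Y\right) \left(\left(Y - Y\right) + 20\right) = \left(-125 + Y\right) \left(0 + 20\right) = \left(-125 + Y\right) 20 = -2500 + 20 Y$)
$\frac{Q}{B{\left(T - -125 \right)}} = - \frac{1716}{-2500 + 20 \left(-68 - -125\right)} = - \frac{1716}{-2500 + 20 \left(-68 + 125\right)} = - \frac{1716}{-2500 + 20 \cdot 57} = - \frac{1716}{-2500 + 1140} = - \frac{1716}{-1360} = \left(-1716\right) \left(- \frac{1}{1360}\right) = \frac{429}{340}$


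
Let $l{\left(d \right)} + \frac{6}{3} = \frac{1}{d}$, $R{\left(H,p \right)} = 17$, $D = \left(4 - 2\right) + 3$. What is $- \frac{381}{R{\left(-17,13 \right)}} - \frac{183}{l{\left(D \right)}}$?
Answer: $\frac{4042}{51} \approx 79.255$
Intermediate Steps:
$D = 5$ ($D = 2 + 3 = 5$)
$l{\left(d \right)} = -2 + \frac{1}{d}$
$- \frac{381}{R{\left(-17,13 \right)}} - \frac{183}{l{\left(D \right)}} = - \frac{381}{17} - \frac{183}{-2 + \frac{1}{5}} = \left(-381\right) \frac{1}{17} - \frac{183}{-2 + \frac{1}{5}} = - \frac{381}{17} - \frac{183}{- \frac{9}{5}} = - \frac{381}{17} - - \frac{305}{3} = - \frac{381}{17} + \frac{305}{3} = \frac{4042}{51}$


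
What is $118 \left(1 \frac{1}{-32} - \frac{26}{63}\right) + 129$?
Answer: $\frac{77227}{1008} \approx 76.614$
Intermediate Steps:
$118 \left(1 \frac{1}{-32} - \frac{26}{63}\right) + 129 = 118 \left(1 \left(- \frac{1}{32}\right) - \frac{26}{63}\right) + 129 = 118 \left(- \frac{1}{32} - \frac{26}{63}\right) + 129 = 118 \left(- \frac{895}{2016}\right) + 129 = - \frac{52805}{1008} + 129 = \frac{77227}{1008}$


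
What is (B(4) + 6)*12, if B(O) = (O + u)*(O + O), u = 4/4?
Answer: 552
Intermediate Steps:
u = 1 (u = 4*(1/4) = 1)
B(O) = 2*O*(1 + O) (B(O) = (O + 1)*(O + O) = (1 + O)*(2*O) = 2*O*(1 + O))
(B(4) + 6)*12 = (2*4*(1 + 4) + 6)*12 = (2*4*5 + 6)*12 = (40 + 6)*12 = 46*12 = 552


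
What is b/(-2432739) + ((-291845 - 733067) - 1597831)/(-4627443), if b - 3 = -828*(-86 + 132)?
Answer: 2185561783244/3752453685459 ≈ 0.58244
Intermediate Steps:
b = -38085 (b = 3 - 828*(-86 + 132) = 3 - 828*46 = 3 - 38088 = -38085)
b/(-2432739) + ((-291845 - 733067) - 1597831)/(-4627443) = -38085/(-2432739) + ((-291845 - 733067) - 1597831)/(-4627443) = -38085*(-1/2432739) + (-1024912 - 1597831)*(-1/4627443) = 12695/810913 - 2622743*(-1/4627443) = 12695/810913 + 2622743/4627443 = 2185561783244/3752453685459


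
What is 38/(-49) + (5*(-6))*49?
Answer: -72068/49 ≈ -1470.8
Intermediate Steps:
38/(-49) + (5*(-6))*49 = 38*(-1/49) - 30*49 = -38/49 - 1470 = -72068/49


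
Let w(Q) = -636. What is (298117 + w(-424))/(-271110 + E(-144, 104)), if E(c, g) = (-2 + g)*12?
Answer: -297481/269886 ≈ -1.1022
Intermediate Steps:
E(c, g) = -24 + 12*g
(298117 + w(-424))/(-271110 + E(-144, 104)) = (298117 - 636)/(-271110 + (-24 + 12*104)) = 297481/(-271110 + (-24 + 1248)) = 297481/(-271110 + 1224) = 297481/(-269886) = 297481*(-1/269886) = -297481/269886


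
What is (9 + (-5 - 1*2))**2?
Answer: 4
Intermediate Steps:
(9 + (-5 - 1*2))**2 = (9 + (-5 - 2))**2 = (9 - 7)**2 = 2**2 = 4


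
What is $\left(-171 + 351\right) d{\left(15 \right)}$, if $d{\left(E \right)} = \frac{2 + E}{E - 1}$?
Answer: $\frac{1530}{7} \approx 218.57$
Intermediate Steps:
$d{\left(E \right)} = \frac{2 + E}{-1 + E}$
$\left(-171 + 351\right) d{\left(15 \right)} = \left(-171 + 351\right) \frac{2 + 15}{-1 + 15} = 180 \cdot \frac{1}{14} \cdot 17 = 180 \cdot \frac{17}{14} = \frac{1530}{7}$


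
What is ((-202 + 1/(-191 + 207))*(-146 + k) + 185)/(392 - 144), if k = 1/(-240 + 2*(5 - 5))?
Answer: 37975957/317440 ≈ 119.63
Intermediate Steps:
k = -1/240 (k = 1/(-240 + 2*0) = 1/(-240 + 0) = 1/(-240) = -1/240 ≈ -0.0041667)
((-202 + 1/(-191 + 207))*(-146 + k) + 185)/(392 - 144) = ((-202 + 1/(-191 + 207))*(-146 - 1/240) + 185)/(392 - 144) = ((-202 + 1/16)*(-35041/240) + 185)/248 = ((-202 + 1/16)*(-35041/240) + 185)*(1/248) = (-3231/16*(-35041/240) + 185)*(1/248) = (37739157/1280 + 185)*(1/248) = (37975957/1280)*(1/248) = 37975957/317440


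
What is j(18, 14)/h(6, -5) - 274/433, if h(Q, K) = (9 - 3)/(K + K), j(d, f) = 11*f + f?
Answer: -121514/433 ≈ -280.63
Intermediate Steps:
j(d, f) = 12*f
h(Q, K) = 3/K (h(Q, K) = 6/((2*K)) = 6*(1/(2*K)) = 3/K)
j(18, 14)/h(6, -5) - 274/433 = (12*14)/((3/(-5))) - 274/433 = 168/((3*(-⅕))) - 274*1/433 = 168/(-⅗) - 274/433 = 168*(-5/3) - 274/433 = -280 - 274/433 = -121514/433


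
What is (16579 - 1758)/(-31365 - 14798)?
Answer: -14821/46163 ≈ -0.32106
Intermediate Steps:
(16579 - 1758)/(-31365 - 14798) = 14821/(-46163) = 14821*(-1/46163) = -14821/46163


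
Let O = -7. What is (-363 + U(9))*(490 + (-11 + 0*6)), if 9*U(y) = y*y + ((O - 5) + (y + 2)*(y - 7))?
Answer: -1521304/9 ≈ -1.6903e+5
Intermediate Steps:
U(y) = -4/3 + y**2/9 + (-7 + y)*(2 + y)/9 (U(y) = (y*y + ((-7 - 5) + (y + 2)*(y - 7)))/9 = (y**2 + (-12 + (2 + y)*(-7 + y)))/9 = (y**2 + (-12 + (-7 + y)*(2 + y)))/9 = (-12 + y**2 + (-7 + y)*(2 + y))/9 = -4/3 + y**2/9 + (-7 + y)*(2 + y)/9)
(-363 + U(9))*(490 + (-11 + 0*6)) = (-363 + (-26/9 - 5/9*9 + (2/9)*9**2))*(490 + (-11 + 0*6)) = (-363 + (-26/9 - 5 + (2/9)*81))*(490 + (-11 + 0)) = (-363 + (-26/9 - 5 + 18))*(490 - 11) = (-363 + 91/9)*479 = -3176/9*479 = -1521304/9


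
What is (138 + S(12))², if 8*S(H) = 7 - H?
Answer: 1207801/64 ≈ 18872.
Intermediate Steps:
S(H) = 7/8 - H/8 (S(H) = (7 - H)/8 = 7/8 - H/8)
(138 + S(12))² = (138 + (7/8 - ⅛*12))² = (138 + (7/8 - 3/2))² = (138 - 5/8)² = (1099/8)² = 1207801/64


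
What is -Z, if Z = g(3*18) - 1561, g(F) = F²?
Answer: -1355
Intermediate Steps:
Z = 1355 (Z = (3*18)² - 1561 = 54² - 1561 = 2916 - 1561 = 1355)
-Z = -1*1355 = -1355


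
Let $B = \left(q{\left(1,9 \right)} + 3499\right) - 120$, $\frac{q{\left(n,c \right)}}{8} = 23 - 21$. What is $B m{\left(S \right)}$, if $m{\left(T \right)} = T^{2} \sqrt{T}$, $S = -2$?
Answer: $13580 i \sqrt{2} \approx 19205.0 i$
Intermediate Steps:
$q{\left(n,c \right)} = 16$ ($q{\left(n,c \right)} = 8 \left(23 - 21\right) = 8 \cdot 2 = 16$)
$B = 3395$ ($B = \left(16 + 3499\right) - 120 = 3515 - 120 = 3395$)
$m{\left(T \right)} = T^{\frac{5}{2}}$
$B m{\left(S \right)} = 3395 \left(-2\right)^{\frac{5}{2}} = 3395 \cdot 4 i \sqrt{2} = 13580 i \sqrt{2}$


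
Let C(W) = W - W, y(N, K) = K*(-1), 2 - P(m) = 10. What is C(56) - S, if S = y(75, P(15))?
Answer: -8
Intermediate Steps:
P(m) = -8 (P(m) = 2 - 1*10 = 2 - 10 = -8)
y(N, K) = -K
S = 8 (S = -1*(-8) = 8)
C(W) = 0
C(56) - S = 0 - 1*8 = 0 - 8 = -8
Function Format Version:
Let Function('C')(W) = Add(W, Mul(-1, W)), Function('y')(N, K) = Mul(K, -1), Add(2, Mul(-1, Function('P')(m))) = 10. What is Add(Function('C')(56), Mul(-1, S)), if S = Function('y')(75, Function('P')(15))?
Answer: -8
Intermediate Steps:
Function('P')(m) = -8 (Function('P')(m) = Add(2, Mul(-1, 10)) = Add(2, -10) = -8)
Function('y')(N, K) = Mul(-1, K)
S = 8 (S = Mul(-1, -8) = 8)
Function('C')(W) = 0
Add(Function('C')(56), Mul(-1, S)) = Add(0, Mul(-1, 8)) = Add(0, -8) = -8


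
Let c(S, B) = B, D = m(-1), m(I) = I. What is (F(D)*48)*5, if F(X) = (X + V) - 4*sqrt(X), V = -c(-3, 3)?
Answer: -960 - 960*I ≈ -960.0 - 960.0*I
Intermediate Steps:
D = -1
V = -3 (V = -1*3 = -3)
F(X) = -3 + X - 4*sqrt(X) (F(X) = (X - 3) - 4*sqrt(X) = (-3 + X) - 4*sqrt(X) = -3 + X - 4*sqrt(X))
(F(D)*48)*5 = ((-3 - 1 - 4*I)*48)*5 = ((-4 - 4*I)*48)*5 = (-192 - 192*I)*5 = -960 - 960*I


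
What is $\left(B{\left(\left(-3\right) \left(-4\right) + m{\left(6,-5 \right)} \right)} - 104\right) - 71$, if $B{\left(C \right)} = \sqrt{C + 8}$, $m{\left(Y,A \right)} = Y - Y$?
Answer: $-175 + 2 \sqrt{5} \approx -170.53$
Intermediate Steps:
$m{\left(Y,A \right)} = 0$
$B{\left(C \right)} = \sqrt{8 + C}$
$\left(B{\left(\left(-3\right) \left(-4\right) + m{\left(6,-5 \right)} \right)} - 104\right) - 71 = \left(\sqrt{8 + \left(\left(-3\right) \left(-4\right) + 0\right)} - 104\right) - 71 = \left(\sqrt{8 + \left(12 + 0\right)} - 104\right) - 71 = \left(\sqrt{8 + 12} - 104\right) - 71 = \left(\sqrt{20} - 104\right) - 71 = \left(2 \sqrt{5} - 104\right) - 71 = \left(-104 + 2 \sqrt{5}\right) - 71 = -175 + 2 \sqrt{5}$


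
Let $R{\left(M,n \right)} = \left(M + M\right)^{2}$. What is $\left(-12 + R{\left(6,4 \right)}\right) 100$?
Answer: $13200$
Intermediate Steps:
$R{\left(M,n \right)} = 4 M^{2}$ ($R{\left(M,n \right)} = \left(2 M\right)^{2} = 4 M^{2}$)
$\left(-12 + R{\left(6,4 \right)}\right) 100 = \left(-12 + 4 \cdot 6^{2}\right) 100 = \left(-12 + 4 \cdot 36\right) 100 = \left(-12 + 144\right) 100 = 132 \cdot 100 = 13200$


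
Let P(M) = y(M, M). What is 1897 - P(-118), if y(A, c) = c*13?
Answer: 3431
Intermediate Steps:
y(A, c) = 13*c
P(M) = 13*M
1897 - P(-118) = 1897 - 13*(-118) = 1897 - 1*(-1534) = 1897 + 1534 = 3431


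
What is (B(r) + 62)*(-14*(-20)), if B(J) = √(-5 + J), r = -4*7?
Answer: 17360 + 280*I*√33 ≈ 17360.0 + 1608.5*I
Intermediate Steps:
r = -28
(B(r) + 62)*(-14*(-20)) = (√(-5 - 28) + 62)*(-14*(-20)) = (√(-33) + 62)*280 = (I*√33 + 62)*280 = (62 + I*√33)*280 = 17360 + 280*I*√33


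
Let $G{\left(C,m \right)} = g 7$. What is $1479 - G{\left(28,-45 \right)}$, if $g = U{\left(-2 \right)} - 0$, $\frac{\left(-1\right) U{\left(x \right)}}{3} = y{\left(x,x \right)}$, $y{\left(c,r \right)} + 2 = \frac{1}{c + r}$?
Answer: $\frac{5727}{4} \approx 1431.8$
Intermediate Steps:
$y{\left(c,r \right)} = -2 + \frac{1}{c + r}$
$U{\left(x \right)} = - \frac{3 \left(1 - 4 x\right)}{2 x}$ ($U{\left(x \right)} = - 3 \frac{1 - 2 x - 2 x}{x + x} = - 3 \frac{1 - 4 x}{2 x} = - \frac{3 \left(1 - 4 x\right)}{2 x}$)
$g = \frac{27}{4}$ ($g = \left(6 - \frac{3}{2 \left(-2\right)}\right) - 0 = \left(6 - - \frac{3}{4}\right) + 0 = \left(6 + \frac{3}{4}\right) + 0 = \frac{27}{4} + 0 = \frac{27}{4} \approx 6.75$)
$G{\left(C,m \right)} = \frac{189}{4}$ ($G{\left(C,m \right)} = \frac{27}{4} \cdot 7 = \frac{189}{4}$)
$1479 - G{\left(28,-45 \right)} = 1479 - \frac{189}{4} = \frac{5727}{4}$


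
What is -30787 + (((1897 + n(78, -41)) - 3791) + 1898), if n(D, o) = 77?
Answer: -30706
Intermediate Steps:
-30787 + (((1897 + n(78, -41)) - 3791) + 1898) = -30787 + (((1897 + 77) - 3791) + 1898) = -30787 + ((1974 - 3791) + 1898) = -30787 + (-1817 + 1898) = -30787 + 81 = -30706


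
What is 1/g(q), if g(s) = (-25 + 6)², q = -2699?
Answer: 1/361 ≈ 0.0027701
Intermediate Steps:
g(s) = 361 (g(s) = (-19)² = 361)
1/g(q) = 1/361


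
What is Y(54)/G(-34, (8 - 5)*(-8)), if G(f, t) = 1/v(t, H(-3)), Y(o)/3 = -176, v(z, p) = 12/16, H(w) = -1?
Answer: -396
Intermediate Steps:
v(z, p) = ¾ (v(z, p) = 12*(1/16) = ¾)
Y(o) = -528 (Y(o) = 3*(-176) = -528)
G(f, t) = 4/3 (G(f, t) = 1/(¾) = 4/3)
Y(54)/G(-34, (8 - 5)*(-8)) = -528/4/3 = -528*¾ = -396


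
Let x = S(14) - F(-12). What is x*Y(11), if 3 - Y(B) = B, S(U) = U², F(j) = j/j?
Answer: -1560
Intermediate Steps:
F(j) = 1
Y(B) = 3 - B
x = 195 (x = 14² - 1*1 = 196 - 1 = 195)
x*Y(11) = 195*(3 - 1*11) = 195*(3 - 11) = 195*(-8) = -1560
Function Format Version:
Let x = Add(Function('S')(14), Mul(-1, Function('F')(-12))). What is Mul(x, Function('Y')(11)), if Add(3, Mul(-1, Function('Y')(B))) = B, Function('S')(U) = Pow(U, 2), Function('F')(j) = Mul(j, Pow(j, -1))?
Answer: -1560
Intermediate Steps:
Function('F')(j) = 1
Function('Y')(B) = Add(3, Mul(-1, B))
x = 195 (x = Add(Pow(14, 2), Mul(-1, 1)) = Add(196, -1) = 195)
Mul(x, Function('Y')(11)) = Mul(195, Add(3, Mul(-1, 11))) = Mul(195, Add(3, -11)) = Mul(195, -8) = -1560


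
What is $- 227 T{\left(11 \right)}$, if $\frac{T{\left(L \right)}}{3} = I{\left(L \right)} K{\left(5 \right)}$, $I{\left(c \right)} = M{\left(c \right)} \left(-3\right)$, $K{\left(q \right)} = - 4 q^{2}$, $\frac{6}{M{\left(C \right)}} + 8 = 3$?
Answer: $245160$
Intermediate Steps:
$M{\left(C \right)} = - \frac{6}{5}$ ($M{\left(C \right)} = \frac{6}{-8 + 3} = \frac{6}{-5} = 6 \left(- \frac{1}{5}\right) = - \frac{6}{5}$)
$I{\left(c \right)} = \frac{18}{5}$ ($I{\left(c \right)} = \left(- \frac{6}{5}\right) \left(-3\right) = \frac{18}{5}$)
$T{\left(L \right)} = -1080$ ($T{\left(L \right)} = 3 \frac{18 \left(- 4 \cdot 5^{2}\right)}{5} = 3 \frac{18 \left(\left(-4\right) 25\right)}{5} = 3 \cdot \frac{18}{5} \left(-100\right) = 3 \left(-360\right) = -1080$)
$- 227 T{\left(11 \right)} = \left(-227\right) \left(-1080\right) = 245160$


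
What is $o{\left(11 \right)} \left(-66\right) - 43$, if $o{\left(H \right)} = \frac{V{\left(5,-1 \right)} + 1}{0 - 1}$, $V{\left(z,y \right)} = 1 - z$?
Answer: $-241$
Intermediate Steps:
$o{\left(H \right)} = 3$ ($o{\left(H \right)} = \frac{\left(1 - 5\right) + 1}{0 - 1} = \frac{\left(1 - 5\right) + 1}{-1} = \left(-4 + 1\right) \left(-1\right) = \left(-3\right) \left(-1\right) = 3$)
$o{\left(11 \right)} \left(-66\right) - 43 = 3 \left(-66\right) - 43 = -198 - 43 = -241$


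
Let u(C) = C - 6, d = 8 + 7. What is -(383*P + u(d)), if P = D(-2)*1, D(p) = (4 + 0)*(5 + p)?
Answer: -4605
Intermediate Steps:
D(p) = 20 + 4*p (D(p) = 4*(5 + p) = 20 + 4*p)
d = 15
u(C) = -6 + C
P = 12 (P = (20 + 4*(-2))*1 = (20 - 8)*1 = 12*1 = 12)
-(383*P + u(d)) = -(383*12 + (-6 + 15)) = -(4596 + 9) = -1*4605 = -4605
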